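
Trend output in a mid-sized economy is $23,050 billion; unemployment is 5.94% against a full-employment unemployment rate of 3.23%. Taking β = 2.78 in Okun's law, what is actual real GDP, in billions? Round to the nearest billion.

Unemployment gap = 5.94 - 3.23 = 2.71 points, so the output gap is -2.78 × 2.71 = -7.5338%.
Actual GDP = 23050 × (1 - 7.5338/100) = 23050 × 0.924662 ≈ 21313 billion.

$21,313 billion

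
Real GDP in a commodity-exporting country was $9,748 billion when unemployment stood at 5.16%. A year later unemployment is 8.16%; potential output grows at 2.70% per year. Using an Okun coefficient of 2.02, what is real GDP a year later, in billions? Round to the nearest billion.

$9,420 billion

Δu = 8.16 - 5.16 = 3 points.
Okun's law (growth form): g_Y = g_Y* - β × Δu = 2.70 - 2.02 × (3.00) = 2.7 - 6.06 = -3.36%.
Real GDP in the next year = 9748 × (1 - 3.36/100) = 9748 × 0.9664 ≈ 9420 billion.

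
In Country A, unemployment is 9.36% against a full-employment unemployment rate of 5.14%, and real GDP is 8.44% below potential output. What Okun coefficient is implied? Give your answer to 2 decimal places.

β ≈ 2.00

Okun's law: output gap = -β × (u - u*).
-8.44 = -β × (9.36 - 5.14) = -β × 4.22, so β = 8.44/4.22 = 2.00.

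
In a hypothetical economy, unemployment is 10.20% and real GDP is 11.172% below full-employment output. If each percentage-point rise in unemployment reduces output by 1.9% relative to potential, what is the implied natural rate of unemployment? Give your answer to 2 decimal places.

From Okun's law, u - u* = -(output gap)/β = -(-11.172)/1.9 = 5.88 points.
So u* = 10.2 - 5.88 = 4.32%.

4.32%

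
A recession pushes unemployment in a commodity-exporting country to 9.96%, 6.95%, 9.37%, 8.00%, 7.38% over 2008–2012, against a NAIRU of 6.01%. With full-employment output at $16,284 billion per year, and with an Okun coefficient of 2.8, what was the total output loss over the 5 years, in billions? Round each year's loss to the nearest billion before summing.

Year 2008: gap = -2.8 × (9.96 - 6.01) = -11.06%, loss ≈ 16284 × 11.06/100 ≈ 1801.
Year 2009: gap = -2.8 × (6.95 - 6.01) = -2.632%, loss ≈ 16284 × 2.632/100 ≈ 429.
Year 2010: gap = -2.8 × (9.37 - 6.01) = -9.408%, loss ≈ 16284 × 9.408/100 ≈ 1532.
Year 2011: gap = -2.8 × (8 - 6.01) = -5.572%, loss ≈ 16284 × 5.572/100 ≈ 907.
Year 2012: gap = -2.8 × (7.38 - 6.01) = -3.836%, loss ≈ 16284 × 3.836/100 ≈ 625.
Total lost output = 1801 + 429 + 1532 + 907 + 625 = 5294 billion.

$5,294 billion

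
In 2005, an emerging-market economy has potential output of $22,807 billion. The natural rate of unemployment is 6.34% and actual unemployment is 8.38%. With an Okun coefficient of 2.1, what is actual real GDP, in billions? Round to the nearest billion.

$21,830 billion

Unemployment gap = 8.38 - 6.34 = 2.04 points, so the output gap is -2.1 × 2.04 = -4.284%.
Actual GDP = 22807 × (1 - 4.284/100) = 22807 × 0.95716 ≈ 21830 billion.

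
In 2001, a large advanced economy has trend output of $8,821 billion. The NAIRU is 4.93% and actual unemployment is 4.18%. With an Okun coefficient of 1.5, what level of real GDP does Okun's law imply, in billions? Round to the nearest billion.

$8,920 billion

Unemployment gap = 4.18 - 4.93 = -0.75 points, so the output gap is -1.5 × (-0.75) = 1.125%.
Actual GDP = 8821 × (1 + 1.125/100) = 8821 × 1.01125 ≈ 8920 billion.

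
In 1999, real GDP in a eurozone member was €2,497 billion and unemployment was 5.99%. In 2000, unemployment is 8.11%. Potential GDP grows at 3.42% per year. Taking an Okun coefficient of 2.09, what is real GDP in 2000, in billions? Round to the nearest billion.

€2,472 billion

Δu = 8.11 - 5.99 = 2.12 points.
Okun's law (growth form): g_Y = g_Y* - β × Δu = 3.42 - 2.09 × (2.12) = 3.42 - 4.4308 = -1.0108%.
Real GDP in the next year = 2497 × (1 - 1.0108/100) = 2497 × 0.989892 ≈ 2472 billion.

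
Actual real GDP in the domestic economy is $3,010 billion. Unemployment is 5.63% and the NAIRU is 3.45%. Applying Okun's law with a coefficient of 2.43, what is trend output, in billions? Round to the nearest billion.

$3,178 billion

Unemployment gap = 5.63 - 3.45 = 2.18 points, so output gap = -2.43 × 2.18 = -5.2974%.
Since Y = Y* × (1 + gap/100), Y* = 3010/0.947026 ≈ 3178 billion.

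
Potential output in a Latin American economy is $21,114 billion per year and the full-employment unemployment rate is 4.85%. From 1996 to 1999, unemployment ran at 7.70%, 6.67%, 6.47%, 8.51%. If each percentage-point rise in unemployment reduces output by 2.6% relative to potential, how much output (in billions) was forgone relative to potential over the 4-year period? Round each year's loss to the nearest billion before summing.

$5,462 billion

Year 1996: gap = -2.6 × (7.7 - 4.85) = -7.41%, loss ≈ 21114 × 7.41/100 ≈ 1565.
Year 1997: gap = -2.6 × (6.67 - 4.85) = -4.732%, loss ≈ 21114 × 4.732/100 ≈ 999.
Year 1998: gap = -2.6 × (6.47 - 4.85) = -4.212%, loss ≈ 21114 × 4.212/100 ≈ 889.
Year 1999: gap = -2.6 × (8.51 - 4.85) = -9.516%, loss ≈ 21114 × 9.516/100 ≈ 2009.
Total lost output = 1565 + 999 + 889 + 2009 = 5462 billion.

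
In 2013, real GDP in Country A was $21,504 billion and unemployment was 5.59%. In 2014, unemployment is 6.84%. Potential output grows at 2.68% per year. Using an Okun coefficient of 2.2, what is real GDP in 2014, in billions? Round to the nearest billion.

Δu = 6.84 - 5.59 = 1.25 points.
Okun's law (growth form): g_Y = g_Y* - β × Δu = 2.68 - 2.2 × (1.25) = 2.68 - 2.75 = -0.07%.
Real GDP in the next year = 21504 × (1 - 0.07/100) = 21504 × 0.9993 ≈ 21489 billion.

$21,489 billion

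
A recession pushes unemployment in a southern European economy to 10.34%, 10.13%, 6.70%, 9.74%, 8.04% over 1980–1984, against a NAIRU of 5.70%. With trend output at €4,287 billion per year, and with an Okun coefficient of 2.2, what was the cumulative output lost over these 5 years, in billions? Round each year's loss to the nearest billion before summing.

€1,552 billion

Year 1980: gap = -2.2 × (10.34 - 5.7) = -10.208%, loss ≈ 4287 × 10.208/100 ≈ 438.
Year 1981: gap = -2.2 × (10.13 - 5.7) = -9.746%, loss ≈ 4287 × 9.746/100 ≈ 418.
Year 1982: gap = -2.2 × (6.7 - 5.7) = -2.2%, loss ≈ 4287 × 2.2/100 ≈ 94.
Year 1983: gap = -2.2 × (9.74 - 5.7) = -8.888%, loss ≈ 4287 × 8.888/100 ≈ 381.
Year 1984: gap = -2.2 × (8.04 - 5.7) = -5.148%, loss ≈ 4287 × 5.148/100 ≈ 221.
Total lost output = 438 + 418 + 94 + 381 + 221 = 1552 billion.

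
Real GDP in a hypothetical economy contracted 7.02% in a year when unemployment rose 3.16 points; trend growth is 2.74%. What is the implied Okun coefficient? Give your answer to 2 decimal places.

β ≈ 3.09

Growth form: g_Y = g_Y* - β × Δu, so β = (g_Y* - g_Y)/Δu.
β = (2.74 + 7.02)/3.16 = 9.76/3.16 = 3.09.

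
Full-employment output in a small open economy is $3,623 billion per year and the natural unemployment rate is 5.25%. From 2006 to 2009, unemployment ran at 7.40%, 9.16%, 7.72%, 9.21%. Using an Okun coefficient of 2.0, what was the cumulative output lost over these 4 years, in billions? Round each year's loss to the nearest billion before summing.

Year 2006: gap = -2.0 × (7.4 - 5.25) = -4.3%, loss ≈ 3623 × 4.3/100 ≈ 156.
Year 2007: gap = -2.0 × (9.16 - 5.25) = -7.82%, loss ≈ 3623 × 7.82/100 ≈ 283.
Year 2008: gap = -2.0 × (7.72 - 5.25) = -4.94%, loss ≈ 3623 × 4.94/100 ≈ 179.
Year 2009: gap = -2.0 × (9.21 - 5.25) = -7.92%, loss ≈ 3623 × 7.92/100 ≈ 287.
Total lost output = 156 + 283 + 179 + 287 = 905 billion.

$905 billion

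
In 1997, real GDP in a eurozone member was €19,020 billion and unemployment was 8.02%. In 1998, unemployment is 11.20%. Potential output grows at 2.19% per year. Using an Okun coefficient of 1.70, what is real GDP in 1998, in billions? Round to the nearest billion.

Δu = 11.2 - 8.02 = 3.18 points.
Okun's law (growth form): g_Y = g_Y* - β × Δu = 2.19 - 1.70 × (3.18) = 2.19 - 5.406 = -3.216%.
Real GDP in the next year = 19020 × (1 - 3.216/100) = 19020 × 0.96784 ≈ 18408 billion.

€18,408 billion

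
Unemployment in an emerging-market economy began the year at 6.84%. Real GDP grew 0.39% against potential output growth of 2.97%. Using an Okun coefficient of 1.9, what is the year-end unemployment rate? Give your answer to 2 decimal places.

8.20%

Growth-rate Okun's law: g_Y = g_Y* - β × Δu, so Δu = (g_Y* - g_Y)/β.
Δu = (2.97 - 0.39)/1.9 = 2.58/1.9 = 1.36 percentage points.
Year-end unemployment = 6.84 + 1.36 = 8.20%.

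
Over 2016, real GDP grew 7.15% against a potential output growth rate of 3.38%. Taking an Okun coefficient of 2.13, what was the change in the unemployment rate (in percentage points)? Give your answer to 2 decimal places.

-1.77 percentage points

Growth-rate Okun's law: g_Y = g_Y* - β × Δu, so Δu = (g_Y* - g_Y)/β.
Δu = (3.38 - 7.15)/2.13 = -3.77/2.13 = -1.77 percentage points.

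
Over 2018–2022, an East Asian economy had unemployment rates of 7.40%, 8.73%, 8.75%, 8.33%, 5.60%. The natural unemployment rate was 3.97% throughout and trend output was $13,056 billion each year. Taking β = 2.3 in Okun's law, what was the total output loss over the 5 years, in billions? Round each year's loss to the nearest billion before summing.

$5,692 billion

Year 2018: gap = -2.3 × (7.4 - 3.97) = -7.889%, loss ≈ 13056 × 7.889/100 ≈ 1030.
Year 2019: gap = -2.3 × (8.73 - 3.97) = -10.948%, loss ≈ 13056 × 10.948/100 ≈ 1429.
Year 2020: gap = -2.3 × (8.75 - 3.97) = -10.994%, loss ≈ 13056 × 10.994/100 ≈ 1435.
Year 2021: gap = -2.3 × (8.33 - 3.97) = -10.028%, loss ≈ 13056 × 10.028/100 ≈ 1309.
Year 2022: gap = -2.3 × (5.6 - 3.97) = -3.749%, loss ≈ 13056 × 3.749/100 ≈ 489.
Total lost output = 1030 + 1429 + 1435 + 1309 + 489 = 5692 billion.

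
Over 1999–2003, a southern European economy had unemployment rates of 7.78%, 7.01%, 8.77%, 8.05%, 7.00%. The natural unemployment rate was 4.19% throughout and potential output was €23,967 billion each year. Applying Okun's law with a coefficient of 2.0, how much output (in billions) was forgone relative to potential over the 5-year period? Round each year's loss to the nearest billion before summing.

Year 1999: gap = -2.0 × (7.78 - 4.19) = -7.18%, loss ≈ 23967 × 7.18/100 ≈ 1721.
Year 2000: gap = -2.0 × (7.01 - 4.19) = -5.64%, loss ≈ 23967 × 5.64/100 ≈ 1352.
Year 2001: gap = -2.0 × (8.77 - 4.19) = -9.16%, loss ≈ 23967 × 9.16/100 ≈ 2195.
Year 2002: gap = -2.0 × (8.05 - 4.19) = -7.72%, loss ≈ 23967 × 7.72/100 ≈ 1850.
Year 2003: gap = -2.0 × (7 - 4.19) = -5.62%, loss ≈ 23967 × 5.62/100 ≈ 1347.
Total lost output = 1721 + 1352 + 2195 + 1850 + 1347 = 8465 billion.

€8,465 billion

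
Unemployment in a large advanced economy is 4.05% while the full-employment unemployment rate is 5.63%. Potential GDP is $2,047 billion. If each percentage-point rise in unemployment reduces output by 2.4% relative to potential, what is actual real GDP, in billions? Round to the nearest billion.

$2,125 billion

Unemployment gap = 4.05 - 5.63 = -1.58 points, so the output gap is -2.4 × (-1.58) = 3.792%.
Actual GDP = 2047 × (1 + 3.792/100) = 2047 × 1.03792 ≈ 2125 billion.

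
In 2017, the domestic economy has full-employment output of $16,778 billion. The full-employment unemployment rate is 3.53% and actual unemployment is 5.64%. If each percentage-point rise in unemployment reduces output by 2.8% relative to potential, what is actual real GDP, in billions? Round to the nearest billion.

$15,787 billion

Unemployment gap = 5.64 - 3.53 = 2.11 points, so the output gap is -2.8 × 2.11 = -5.908%.
Actual GDP = 16778 × (1 - 5.908/100) = 16778 × 0.94092 ≈ 15787 billion.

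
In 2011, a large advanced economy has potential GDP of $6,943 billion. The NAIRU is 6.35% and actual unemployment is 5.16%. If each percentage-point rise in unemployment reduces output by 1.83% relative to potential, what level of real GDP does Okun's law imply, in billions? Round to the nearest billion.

$7,094 billion

Unemployment gap = 5.16 - 6.35 = -1.19 points, so the output gap is -1.83 × (-1.19) = 2.1777%.
Actual GDP = 6943 × (1 + 2.1777/100) = 6943 × 1.021777 ≈ 7094 billion.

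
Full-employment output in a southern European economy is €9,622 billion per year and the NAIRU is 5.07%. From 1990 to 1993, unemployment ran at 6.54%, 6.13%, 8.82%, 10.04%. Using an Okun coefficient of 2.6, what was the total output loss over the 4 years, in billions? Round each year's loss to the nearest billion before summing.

Year 1990: gap = -2.6 × (6.54 - 5.07) = -3.822%, loss ≈ 9622 × 3.822/100 ≈ 368.
Year 1991: gap = -2.6 × (6.13 - 5.07) = -2.756%, loss ≈ 9622 × 2.756/100 ≈ 265.
Year 1992: gap = -2.6 × (8.82 - 5.07) = -9.75%, loss ≈ 9622 × 9.75/100 ≈ 938.
Year 1993: gap = -2.6 × (10.04 - 5.07) = -12.922%, loss ≈ 9622 × 12.922/100 ≈ 1243.
Total lost output = 368 + 265 + 938 + 1243 = 2814 billion.

€2,814 billion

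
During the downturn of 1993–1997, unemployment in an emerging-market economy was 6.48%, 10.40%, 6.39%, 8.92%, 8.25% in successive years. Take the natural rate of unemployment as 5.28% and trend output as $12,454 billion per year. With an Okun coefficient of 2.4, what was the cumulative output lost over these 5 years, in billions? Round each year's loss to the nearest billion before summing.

$4,197 billion

Year 1993: gap = -2.4 × (6.48 - 5.28) = -2.88%, loss ≈ 12454 × 2.88/100 ≈ 359.
Year 1994: gap = -2.4 × (10.4 - 5.28) = -12.288%, loss ≈ 12454 × 12.288/100 ≈ 1530.
Year 1995: gap = -2.4 × (6.39 - 5.28) = -2.664%, loss ≈ 12454 × 2.664/100 ≈ 332.
Year 1996: gap = -2.4 × (8.92 - 5.28) = -8.736%, loss ≈ 12454 × 8.736/100 ≈ 1088.
Year 1997: gap = -2.4 × (8.25 - 5.28) = -7.128%, loss ≈ 12454 × 7.128/100 ≈ 888.
Total lost output = 359 + 1530 + 332 + 1088 + 888 = 4197 billion.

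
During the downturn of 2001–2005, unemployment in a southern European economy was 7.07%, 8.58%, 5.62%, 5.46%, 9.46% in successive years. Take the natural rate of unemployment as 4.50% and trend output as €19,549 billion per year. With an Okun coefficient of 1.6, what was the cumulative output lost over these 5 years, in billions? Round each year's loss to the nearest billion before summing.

Year 2001: gap = -1.6 × (7.07 - 4.5) = -4.112%, loss ≈ 19549 × 4.112/100 ≈ 804.
Year 2002: gap = -1.6 × (8.58 - 4.5) = -6.528%, loss ≈ 19549 × 6.528/100 ≈ 1276.
Year 2003: gap = -1.6 × (5.62 - 4.5) = -1.792%, loss ≈ 19549 × 1.792/100 ≈ 350.
Year 2004: gap = -1.6 × (5.46 - 4.5) = -1.536%, loss ≈ 19549 × 1.536/100 ≈ 300.
Year 2005: gap = -1.6 × (9.46 - 4.5) = -7.936%, loss ≈ 19549 × 7.936/100 ≈ 1551.
Total lost output = 804 + 1276 + 350 + 300 + 1551 = 4281 billion.

€4,281 billion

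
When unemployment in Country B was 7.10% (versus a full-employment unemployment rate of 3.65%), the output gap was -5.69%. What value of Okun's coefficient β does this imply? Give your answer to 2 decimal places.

β ≈ 1.65

Okun's law: output gap = -β × (u - u*).
-5.69 = -β × (7.1 - 3.65) = -β × 3.45, so β = 5.69/3.45 = 1.65.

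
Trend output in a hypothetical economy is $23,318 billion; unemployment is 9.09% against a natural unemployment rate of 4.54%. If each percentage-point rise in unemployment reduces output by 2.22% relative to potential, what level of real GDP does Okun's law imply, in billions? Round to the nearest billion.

$20,963 billion

Unemployment gap = 9.09 - 4.54 = 4.55 points, so the output gap is -2.22 × 4.55 = -10.101%.
Actual GDP = 23318 × (1 - 10.101/100) = 23318 × 0.89899 ≈ 20963 billion.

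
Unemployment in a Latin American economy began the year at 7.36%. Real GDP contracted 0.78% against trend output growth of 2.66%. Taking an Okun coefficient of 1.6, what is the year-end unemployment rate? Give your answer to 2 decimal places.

9.51%

Growth-rate Okun's law: g_Y = g_Y* - β × Δu, so Δu = (g_Y* - g_Y)/β.
Δu = (2.66 + 0.78)/1.6 = 3.44/1.6 = 2.15 percentage points.
Year-end unemployment = 7.36 + 2.15 = 9.51%.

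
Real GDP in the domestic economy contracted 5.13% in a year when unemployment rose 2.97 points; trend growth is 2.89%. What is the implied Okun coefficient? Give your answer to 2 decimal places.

Growth form: g_Y = g_Y* - β × Δu, so β = (g_Y* - g_Y)/Δu.
β = (2.89 + 5.13)/2.97 = 8.02/2.97 = 2.70.

β ≈ 2.70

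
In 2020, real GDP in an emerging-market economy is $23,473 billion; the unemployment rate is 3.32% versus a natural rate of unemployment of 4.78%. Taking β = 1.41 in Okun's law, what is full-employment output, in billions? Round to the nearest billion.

$23,000 billion

Unemployment gap = 3.32 - 4.78 = -1.46 points, so output gap = -1.41 × (-1.46) = 2.0586%.
Since Y = Y* × (1 + gap/100), Y* = 23473/1.020586 ≈ 23000 billion.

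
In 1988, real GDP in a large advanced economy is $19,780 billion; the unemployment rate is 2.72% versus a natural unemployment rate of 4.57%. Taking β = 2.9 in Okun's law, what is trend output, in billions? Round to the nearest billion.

$18,773 billion

Unemployment gap = 2.72 - 4.57 = -1.85 points, so output gap = -2.9 × (-1.85) = 5.365%.
Since Y = Y* × (1 + gap/100), Y* = 19780/1.05365 ≈ 18773 billion.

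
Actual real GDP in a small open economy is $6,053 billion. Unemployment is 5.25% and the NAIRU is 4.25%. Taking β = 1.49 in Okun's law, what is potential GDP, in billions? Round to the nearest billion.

Unemployment gap = 5.25 - 4.25 = 1 point, so output gap = -1.49 × 1 = -1.49%.
Since Y = Y* × (1 + gap/100), Y* = 6053/0.9851 ≈ 6145 billion.

$6,145 billion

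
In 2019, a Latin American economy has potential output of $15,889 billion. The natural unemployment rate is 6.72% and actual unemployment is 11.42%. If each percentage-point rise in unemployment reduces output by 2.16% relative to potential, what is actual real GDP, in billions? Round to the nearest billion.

Unemployment gap = 11.42 - 6.72 = 4.7 points, so the output gap is -2.16 × 4.7 = -10.152%.
Actual GDP = 15889 × (1 - 10.152/100) = 15889 × 0.89848 ≈ 14276 billion.

$14,276 billion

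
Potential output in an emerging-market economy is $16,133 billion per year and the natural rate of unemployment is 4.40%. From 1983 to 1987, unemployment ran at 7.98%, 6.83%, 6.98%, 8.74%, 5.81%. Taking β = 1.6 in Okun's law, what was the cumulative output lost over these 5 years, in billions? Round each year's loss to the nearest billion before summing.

$3,701 billion

Year 1983: gap = -1.6 × (7.98 - 4.4) = -5.728%, loss ≈ 16133 × 5.728/100 ≈ 924.
Year 1984: gap = -1.6 × (6.83 - 4.4) = -3.888%, loss ≈ 16133 × 3.888/100 ≈ 627.
Year 1985: gap = -1.6 × (6.98 - 4.4) = -4.128%, loss ≈ 16133 × 4.128/100 ≈ 666.
Year 1986: gap = -1.6 × (8.74 - 4.4) = -6.944%, loss ≈ 16133 × 6.944/100 ≈ 1120.
Year 1987: gap = -1.6 × (5.81 - 4.4) = -2.256%, loss ≈ 16133 × 2.256/100 ≈ 364.
Total lost output = 924 + 627 + 666 + 1120 + 364 = 3701 billion.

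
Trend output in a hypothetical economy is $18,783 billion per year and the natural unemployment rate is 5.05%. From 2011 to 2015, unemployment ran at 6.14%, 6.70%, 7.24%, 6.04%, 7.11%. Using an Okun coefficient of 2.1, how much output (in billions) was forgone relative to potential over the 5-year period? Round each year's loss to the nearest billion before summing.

Year 2011: gap = -2.1 × (6.14 - 5.05) = -2.289%, loss ≈ 18783 × 2.289/100 ≈ 430.
Year 2012: gap = -2.1 × (6.7 - 5.05) = -3.465%, loss ≈ 18783 × 3.465/100 ≈ 651.
Year 2013: gap = -2.1 × (7.24 - 5.05) = -4.599%, loss ≈ 18783 × 4.599/100 ≈ 864.
Year 2014: gap = -2.1 × (6.04 - 5.05) = -2.079%, loss ≈ 18783 × 2.079/100 ≈ 390.
Year 2015: gap = -2.1 × (7.11 - 5.05) = -4.326%, loss ≈ 18783 × 4.326/100 ≈ 813.
Total lost output = 430 + 651 + 864 + 390 + 813 = 3148 billion.

$3,148 billion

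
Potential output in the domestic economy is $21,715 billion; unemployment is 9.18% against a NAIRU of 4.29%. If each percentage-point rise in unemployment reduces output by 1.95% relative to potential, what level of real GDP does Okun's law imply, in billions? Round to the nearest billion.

Unemployment gap = 9.18 - 4.29 = 4.89 points, so the output gap is -1.95 × 4.89 = -9.5355%.
Actual GDP = 21715 × (1 - 9.5355/100) = 21715 × 0.904645 ≈ 19644 billion.

$19,644 billion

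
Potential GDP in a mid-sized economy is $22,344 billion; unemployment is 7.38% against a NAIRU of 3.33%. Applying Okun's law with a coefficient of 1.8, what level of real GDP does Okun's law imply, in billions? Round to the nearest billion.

$20,715 billion

Unemployment gap = 7.38 - 3.33 = 4.05 points, so the output gap is -1.8 × 4.05 = -7.29%.
Actual GDP = 22344 × (1 - 7.29/100) = 22344 × 0.9271 ≈ 20715 billion.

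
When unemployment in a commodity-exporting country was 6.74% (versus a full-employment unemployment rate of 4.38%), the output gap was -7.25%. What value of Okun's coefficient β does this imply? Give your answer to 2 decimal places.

Okun's law: output gap = -β × (u - u*).
-7.25 = -β × (6.74 - 4.38) = -β × 2.36, so β = 7.25/2.36 = 3.07.

β ≈ 3.07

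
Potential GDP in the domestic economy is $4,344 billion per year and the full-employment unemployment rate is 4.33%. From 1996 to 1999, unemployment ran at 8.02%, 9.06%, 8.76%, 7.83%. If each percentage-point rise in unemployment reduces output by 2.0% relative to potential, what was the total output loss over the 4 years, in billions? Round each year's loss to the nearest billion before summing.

Year 1996: gap = -2.0 × (8.02 - 4.33) = -7.38%, loss ≈ 4344 × 7.38/100 ≈ 321.
Year 1997: gap = -2.0 × (9.06 - 4.33) = -9.46%, loss ≈ 4344 × 9.46/100 ≈ 411.
Year 1998: gap = -2.0 × (8.76 - 4.33) = -8.86%, loss ≈ 4344 × 8.86/100 ≈ 385.
Year 1999: gap = -2.0 × (7.83 - 4.33) = -7%, loss ≈ 4344 × 7/100 ≈ 304.
Total lost output = 321 + 411 + 385 + 304 = 1421 billion.

$1,421 billion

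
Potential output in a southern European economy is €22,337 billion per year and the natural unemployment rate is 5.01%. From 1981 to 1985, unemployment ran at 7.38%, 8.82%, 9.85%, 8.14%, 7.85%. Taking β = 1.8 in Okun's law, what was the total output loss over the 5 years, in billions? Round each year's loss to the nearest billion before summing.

Year 1981: gap = -1.8 × (7.38 - 5.01) = -4.266%, loss ≈ 22337 × 4.266/100 ≈ 953.
Year 1982: gap = -1.8 × (8.82 - 5.01) = -6.858%, loss ≈ 22337 × 6.858/100 ≈ 1532.
Year 1983: gap = -1.8 × (9.85 - 5.01) = -8.712%, loss ≈ 22337 × 8.712/100 ≈ 1946.
Year 1984: gap = -1.8 × (8.14 - 5.01) = -5.634%, loss ≈ 22337 × 5.634/100 ≈ 1258.
Year 1985: gap = -1.8 × (7.85 - 5.01) = -5.112%, loss ≈ 22337 × 5.112/100 ≈ 1142.
Total lost output = 953 + 1532 + 1946 + 1258 + 1142 = 6831 billion.

€6,831 billion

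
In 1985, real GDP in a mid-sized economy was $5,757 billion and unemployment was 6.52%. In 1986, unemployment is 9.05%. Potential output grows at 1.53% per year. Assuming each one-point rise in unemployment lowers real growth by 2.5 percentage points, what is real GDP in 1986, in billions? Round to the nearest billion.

Δu = 9.05 - 6.52 = 2.53 points.
Okun's law (growth form): g_Y = g_Y* - β × Δu = 1.53 - 2.5 × (2.53) = 1.53 - 6.325 = -4.795%.
Real GDP in the next year = 5757 × (1 - 4.795/100) = 5757 × 0.95205 ≈ 5481 billion.

$5,481 billion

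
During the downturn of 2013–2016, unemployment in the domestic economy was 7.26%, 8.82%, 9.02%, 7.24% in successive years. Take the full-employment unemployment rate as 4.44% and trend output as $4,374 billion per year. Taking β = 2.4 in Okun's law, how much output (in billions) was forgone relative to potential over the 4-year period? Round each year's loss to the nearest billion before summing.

$1,531 billion

Year 2013: gap = -2.4 × (7.26 - 4.44) = -6.768%, loss ≈ 4374 × 6.768/100 ≈ 296.
Year 2014: gap = -2.4 × (8.82 - 4.44) = -10.512%, loss ≈ 4374 × 10.512/100 ≈ 460.
Year 2015: gap = -2.4 × (9.02 - 4.44) = -10.992%, loss ≈ 4374 × 10.992/100 ≈ 481.
Year 2016: gap = -2.4 × (7.24 - 4.44) = -6.72%, loss ≈ 4374 × 6.72/100 ≈ 294.
Total lost output = 296 + 460 + 481 + 294 = 1531 billion.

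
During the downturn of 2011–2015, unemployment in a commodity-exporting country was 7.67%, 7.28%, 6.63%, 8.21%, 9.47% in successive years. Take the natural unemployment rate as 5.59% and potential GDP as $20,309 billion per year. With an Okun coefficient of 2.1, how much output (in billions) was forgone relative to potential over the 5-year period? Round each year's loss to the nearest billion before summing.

Year 2011: gap = -2.1 × (7.67 - 5.59) = -4.368%, loss ≈ 20309 × 4.368/100 ≈ 887.
Year 2012: gap = -2.1 × (7.28 - 5.59) = -3.549%, loss ≈ 20309 × 3.549/100 ≈ 721.
Year 2013: gap = -2.1 × (6.63 - 5.59) = -2.184%, loss ≈ 20309 × 2.184/100 ≈ 444.
Year 2014: gap = -2.1 × (8.21 - 5.59) = -5.502%, loss ≈ 20309 × 5.502/100 ≈ 1117.
Year 2015: gap = -2.1 × (9.47 - 5.59) = -8.148%, loss ≈ 20309 × 8.148/100 ≈ 1655.
Total lost output = 887 + 721 + 444 + 1117 + 1655 = 4824 billion.

$4,824 billion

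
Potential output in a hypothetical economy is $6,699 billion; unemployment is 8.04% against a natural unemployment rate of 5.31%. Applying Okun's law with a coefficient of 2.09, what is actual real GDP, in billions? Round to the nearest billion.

Unemployment gap = 8.04 - 5.31 = 2.73 points, so the output gap is -2.09 × 2.73 = -5.7057%.
Actual GDP = 6699 × (1 - 5.7057/100) = 6699 × 0.942943 ≈ 6317 billion.

$6,317 billion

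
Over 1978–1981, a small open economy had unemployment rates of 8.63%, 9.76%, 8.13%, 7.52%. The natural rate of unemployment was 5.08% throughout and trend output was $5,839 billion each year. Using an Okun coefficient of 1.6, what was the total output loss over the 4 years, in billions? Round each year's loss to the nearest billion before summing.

$1,282 billion

Year 1978: gap = -1.6 × (8.63 - 5.08) = -5.68%, loss ≈ 5839 × 5.68/100 ≈ 332.
Year 1979: gap = -1.6 × (9.76 - 5.08) = -7.488%, loss ≈ 5839 × 7.488/100 ≈ 437.
Year 1980: gap = -1.6 × (8.13 - 5.08) = -4.88%, loss ≈ 5839 × 4.88/100 ≈ 285.
Year 1981: gap = -1.6 × (7.52 - 5.08) = -3.904%, loss ≈ 5839 × 3.904/100 ≈ 228.
Total lost output = 332 + 437 + 285 + 228 = 1282 billion.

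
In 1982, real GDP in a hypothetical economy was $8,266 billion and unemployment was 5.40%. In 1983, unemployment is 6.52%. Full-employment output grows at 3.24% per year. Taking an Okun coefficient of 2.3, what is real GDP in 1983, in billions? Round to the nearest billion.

$8,321 billion

Δu = 6.52 - 5.4 = 1.12 points.
Okun's law (growth form): g_Y = g_Y* - β × Δu = 3.24 - 2.3 × (1.12) = 3.24 - 2.576 = 0.664%.
Real GDP in the next year = 8266 × (1 + 0.664/100) = 8266 × 1.00664 ≈ 8321 billion.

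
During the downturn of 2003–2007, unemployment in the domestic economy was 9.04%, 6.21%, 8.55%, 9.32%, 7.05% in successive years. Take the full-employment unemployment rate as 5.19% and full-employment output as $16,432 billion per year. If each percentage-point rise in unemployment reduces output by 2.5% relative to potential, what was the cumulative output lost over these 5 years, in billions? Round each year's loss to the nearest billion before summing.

$5,842 billion

Year 2003: gap = -2.5 × (9.04 - 5.19) = -9.625%, loss ≈ 16432 × 9.625/100 ≈ 1582.
Year 2004: gap = -2.5 × (6.21 - 5.19) = -2.55%, loss ≈ 16432 × 2.55/100 ≈ 419.
Year 2005: gap = -2.5 × (8.55 - 5.19) = -8.4%, loss ≈ 16432 × 8.4/100 ≈ 1380.
Year 2006: gap = -2.5 × (9.32 - 5.19) = -10.325%, loss ≈ 16432 × 10.325/100 ≈ 1697.
Year 2007: gap = -2.5 × (7.05 - 5.19) = -4.65%, loss ≈ 16432 × 4.65/100 ≈ 764.
Total lost output = 1582 + 419 + 1380 + 1697 + 764 = 5842 billion.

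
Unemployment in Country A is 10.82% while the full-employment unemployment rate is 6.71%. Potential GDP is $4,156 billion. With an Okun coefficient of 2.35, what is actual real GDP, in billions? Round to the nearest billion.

$3,755 billion

Unemployment gap = 10.82 - 6.71 = 4.11 points, so the output gap is -2.35 × 4.11 = -9.6585%.
Actual GDP = 4156 × (1 - 9.6585/100) = 4156 × 0.903415 ≈ 3755 billion.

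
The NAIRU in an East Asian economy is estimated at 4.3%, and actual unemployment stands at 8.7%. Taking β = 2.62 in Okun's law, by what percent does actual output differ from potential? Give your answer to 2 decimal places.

The unemployment gap is 8.7 - 4.3 = 4.4 percentage points.
Okun's law gives an output gap of -2.62 × 4.4 = -11.528%, i.e. 11.53% below potential.

-11.53%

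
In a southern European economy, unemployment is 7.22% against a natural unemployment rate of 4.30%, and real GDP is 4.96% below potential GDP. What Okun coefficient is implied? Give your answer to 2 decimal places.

β ≈ 1.70

Okun's law: output gap = -β × (u - u*).
-4.96 = -β × (7.22 - 4.3) = -β × 2.92, so β = 4.96/2.92 = 1.70.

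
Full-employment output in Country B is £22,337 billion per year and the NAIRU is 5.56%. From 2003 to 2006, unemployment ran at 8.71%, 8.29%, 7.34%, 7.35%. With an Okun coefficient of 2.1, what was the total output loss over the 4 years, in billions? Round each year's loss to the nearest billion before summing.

Year 2003: gap = -2.1 × (8.71 - 5.56) = -6.615%, loss ≈ 22337 × 6.615/100 ≈ 1478.
Year 2004: gap = -2.1 × (8.29 - 5.56) = -5.733%, loss ≈ 22337 × 5.733/100 ≈ 1281.
Year 2005: gap = -2.1 × (7.34 - 5.56) = -3.738%, loss ≈ 22337 × 3.738/100 ≈ 835.
Year 2006: gap = -2.1 × (7.35 - 5.56) = -3.759%, loss ≈ 22337 × 3.759/100 ≈ 840.
Total lost output = 1478 + 1281 + 835 + 840 = 4434 billion.

£4,434 billion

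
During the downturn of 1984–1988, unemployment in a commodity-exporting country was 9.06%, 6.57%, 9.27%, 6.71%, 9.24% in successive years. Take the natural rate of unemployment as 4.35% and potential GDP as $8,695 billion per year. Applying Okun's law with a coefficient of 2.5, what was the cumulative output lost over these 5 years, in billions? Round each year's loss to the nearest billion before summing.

Year 1984: gap = -2.5 × (9.06 - 4.35) = -11.775%, loss ≈ 8695 × 11.775/100 ≈ 1024.
Year 1985: gap = -2.5 × (6.57 - 4.35) = -5.55%, loss ≈ 8695 × 5.55/100 ≈ 483.
Year 1986: gap = -2.5 × (9.27 - 4.35) = -12.3%, loss ≈ 8695 × 12.3/100 ≈ 1069.
Year 1987: gap = -2.5 × (6.71 - 4.35) = -5.9%, loss ≈ 8695 × 5.9/100 ≈ 513.
Year 1988: gap = -2.5 × (9.24 - 4.35) = -12.225%, loss ≈ 8695 × 12.225/100 ≈ 1063.
Total lost output = 1024 + 483 + 1069 + 513 + 1063 = 4152 billion.

$4,152 billion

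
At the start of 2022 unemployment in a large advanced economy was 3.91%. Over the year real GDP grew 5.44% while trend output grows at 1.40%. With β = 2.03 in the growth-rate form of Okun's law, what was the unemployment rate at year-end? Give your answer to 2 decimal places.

Growth-rate Okun's law: g_Y = g_Y* - β × Δu, so Δu = (g_Y* - g_Y)/β.
Δu = (1.4 - 5.44)/2.03 = -4.04/2.03 = -1.99 percentage points.
Year-end unemployment = 3.91 - 1.99 = 1.92%.

1.92%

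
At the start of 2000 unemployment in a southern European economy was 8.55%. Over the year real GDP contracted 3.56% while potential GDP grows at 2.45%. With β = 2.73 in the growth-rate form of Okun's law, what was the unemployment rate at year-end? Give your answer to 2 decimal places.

Growth-rate Okun's law: g_Y = g_Y* - β × Δu, so Δu = (g_Y* - g_Y)/β.
Δu = (2.45 + 3.56)/2.73 = 6.01/2.73 = 2.20 percentage points.
Year-end unemployment = 8.55 + 2.2 = 10.75%.

10.75%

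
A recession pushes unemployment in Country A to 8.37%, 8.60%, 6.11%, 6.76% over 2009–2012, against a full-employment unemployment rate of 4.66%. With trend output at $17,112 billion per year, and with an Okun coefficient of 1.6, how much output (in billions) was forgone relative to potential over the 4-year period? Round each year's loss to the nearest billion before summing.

$3,067 billion

Year 2009: gap = -1.6 × (8.37 - 4.66) = -5.936%, loss ≈ 17112 × 5.936/100 ≈ 1016.
Year 2010: gap = -1.6 × (8.6 - 4.66) = -6.304%, loss ≈ 17112 × 6.304/100 ≈ 1079.
Year 2011: gap = -1.6 × (6.11 - 4.66) = -2.32%, loss ≈ 17112 × 2.32/100 ≈ 397.
Year 2012: gap = -1.6 × (6.76 - 4.66) = -3.36%, loss ≈ 17112 × 3.36/100 ≈ 575.
Total lost output = 1016 + 1079 + 397 + 575 = 3067 billion.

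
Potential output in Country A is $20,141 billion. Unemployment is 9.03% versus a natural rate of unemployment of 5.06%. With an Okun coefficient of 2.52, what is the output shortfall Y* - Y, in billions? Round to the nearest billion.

$2,015 billion

Output gap = -2.52 × (9.03 - 5.06) = -2.52 × 3.97 = -10.0044%.
Actual GDP ≈ 20141 × 0.899956 ≈ 18126 billion, so the shortfall is 20141 - 18126 = 2015 billion.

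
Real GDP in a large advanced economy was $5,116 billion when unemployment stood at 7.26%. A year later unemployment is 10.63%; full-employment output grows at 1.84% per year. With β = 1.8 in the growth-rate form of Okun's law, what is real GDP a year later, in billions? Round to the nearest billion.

$4,900 billion

Δu = 10.63 - 7.26 = 3.37 points.
Okun's law (growth form): g_Y = g_Y* - β × Δu = 1.84 - 1.8 × (3.37) = 1.84 - 6.066 = -4.226%.
Real GDP in the next year = 5116 × (1 - 4.226/100) = 5116 × 0.95774 ≈ 4900 billion.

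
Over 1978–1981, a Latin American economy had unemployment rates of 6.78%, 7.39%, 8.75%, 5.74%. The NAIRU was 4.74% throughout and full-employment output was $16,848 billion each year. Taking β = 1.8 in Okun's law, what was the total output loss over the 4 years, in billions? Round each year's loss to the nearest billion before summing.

Year 1978: gap = -1.8 × (6.78 - 4.74) = -3.672%, loss ≈ 16848 × 3.672/100 ≈ 619.
Year 1979: gap = -1.8 × (7.39 - 4.74) = -4.77%, loss ≈ 16848 × 4.77/100 ≈ 804.
Year 1980: gap = -1.8 × (8.75 - 4.74) = -7.218%, loss ≈ 16848 × 7.218/100 ≈ 1216.
Year 1981: gap = -1.8 × (5.74 - 4.74) = -1.8%, loss ≈ 16848 × 1.8/100 ≈ 303.
Total lost output = 619 + 804 + 1216 + 303 = 2942 billion.

$2,942 billion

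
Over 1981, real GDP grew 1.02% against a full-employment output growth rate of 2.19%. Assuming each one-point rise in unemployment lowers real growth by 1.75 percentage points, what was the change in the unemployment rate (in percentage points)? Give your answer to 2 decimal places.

0.67 percentage points

Growth-rate Okun's law: g_Y = g_Y* - β × Δu, so Δu = (g_Y* - g_Y)/β.
Δu = (2.19 - 1.02)/1.75 = 1.17/1.75 = 0.67 percentage points.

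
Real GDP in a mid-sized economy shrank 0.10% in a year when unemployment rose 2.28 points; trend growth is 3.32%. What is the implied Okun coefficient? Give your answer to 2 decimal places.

Growth form: g_Y = g_Y* - β × Δu, so β = (g_Y* - g_Y)/Δu.
β = (3.32 + 0.1)/2.28 = 3.42/2.28 = 1.50.

β ≈ 1.50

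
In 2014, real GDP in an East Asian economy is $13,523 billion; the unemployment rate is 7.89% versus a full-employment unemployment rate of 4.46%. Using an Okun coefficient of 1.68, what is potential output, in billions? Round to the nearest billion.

Unemployment gap = 7.89 - 4.46 = 3.43 points, so output gap = -1.68 × 3.43 = -5.7624%.
Since Y = Y* × (1 + gap/100), Y* = 13523/0.942376 ≈ 14350 billion.

$14,350 billion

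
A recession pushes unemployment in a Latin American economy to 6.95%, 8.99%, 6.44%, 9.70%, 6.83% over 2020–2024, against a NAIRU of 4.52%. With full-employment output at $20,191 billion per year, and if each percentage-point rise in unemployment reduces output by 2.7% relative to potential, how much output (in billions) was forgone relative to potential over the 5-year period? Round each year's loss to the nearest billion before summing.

Year 2020: gap = -2.7 × (6.95 - 4.52) = -6.561%, loss ≈ 20191 × 6.561/100 ≈ 1325.
Year 2021: gap = -2.7 × (8.99 - 4.52) = -12.069%, loss ≈ 20191 × 12.069/100 ≈ 2437.
Year 2022: gap = -2.7 × (6.44 - 4.52) = -5.184%, loss ≈ 20191 × 5.184/100 ≈ 1047.
Year 2023: gap = -2.7 × (9.7 - 4.52) = -13.986%, loss ≈ 20191 × 13.986/100 ≈ 2824.
Year 2024: gap = -2.7 × (6.83 - 4.52) = -6.237%, loss ≈ 20191 × 6.237/100 ≈ 1259.
Total lost output = 1325 + 2437 + 1047 + 2824 + 1259 = 8892 billion.

$8,892 billion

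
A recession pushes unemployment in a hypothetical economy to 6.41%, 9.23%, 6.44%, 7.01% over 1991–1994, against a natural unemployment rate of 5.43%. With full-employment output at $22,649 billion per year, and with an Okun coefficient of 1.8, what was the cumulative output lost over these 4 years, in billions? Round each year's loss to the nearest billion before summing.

Year 1991: gap = -1.8 × (6.41 - 5.43) = -1.764%, loss ≈ 22649 × 1.764/100 ≈ 400.
Year 1992: gap = -1.8 × (9.23 - 5.43) = -6.84%, loss ≈ 22649 × 6.84/100 ≈ 1549.
Year 1993: gap = -1.8 × (6.44 - 5.43) = -1.818%, loss ≈ 22649 × 1.818/100 ≈ 412.
Year 1994: gap = -1.8 × (7.01 - 5.43) = -2.844%, loss ≈ 22649 × 2.844/100 ≈ 644.
Total lost output = 400 + 1549 + 412 + 644 = 3005 billion.

$3,005 billion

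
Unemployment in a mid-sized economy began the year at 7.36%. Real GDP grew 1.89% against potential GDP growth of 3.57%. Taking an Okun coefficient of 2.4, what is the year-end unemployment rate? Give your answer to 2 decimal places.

Growth-rate Okun's law: g_Y = g_Y* - β × Δu, so Δu = (g_Y* - g_Y)/β.
Δu = (3.57 - 1.89)/2.4 = 1.68/2.4 = 0.70 percentage points.
Year-end unemployment = 7.36 + 0.7 = 8.06%.

8.06%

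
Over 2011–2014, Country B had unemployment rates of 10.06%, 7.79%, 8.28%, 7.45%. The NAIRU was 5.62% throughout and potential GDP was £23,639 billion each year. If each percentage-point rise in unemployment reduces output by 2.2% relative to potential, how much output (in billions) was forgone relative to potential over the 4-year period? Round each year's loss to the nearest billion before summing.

Year 2011: gap = -2.2 × (10.06 - 5.62) = -9.768%, loss ≈ 23639 × 9.768/100 ≈ 2309.
Year 2012: gap = -2.2 × (7.79 - 5.62) = -4.774%, loss ≈ 23639 × 4.774/100 ≈ 1129.
Year 2013: gap = -2.2 × (8.28 - 5.62) = -5.852%, loss ≈ 23639 × 5.852/100 ≈ 1383.
Year 2014: gap = -2.2 × (7.45 - 5.62) = -4.026%, loss ≈ 23639 × 4.026/100 ≈ 952.
Total lost output = 2309 + 1129 + 1383 + 952 = 5773 billion.

£5,773 billion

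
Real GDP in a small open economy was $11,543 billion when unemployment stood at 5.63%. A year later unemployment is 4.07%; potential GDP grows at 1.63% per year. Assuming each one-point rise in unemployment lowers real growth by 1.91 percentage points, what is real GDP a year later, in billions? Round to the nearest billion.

Δu = 4.07 - 5.63 = -1.56 points.
Okun's law (growth form): g_Y = g_Y* - β × Δu = 1.63 - 1.91 × (-1.56) = 1.63 + 2.9796 = 4.6096%.
Real GDP in the next year = 11543 × (1 + 4.6096/100) = 11543 × 1.046096 ≈ 12075 billion.

$12,075 billion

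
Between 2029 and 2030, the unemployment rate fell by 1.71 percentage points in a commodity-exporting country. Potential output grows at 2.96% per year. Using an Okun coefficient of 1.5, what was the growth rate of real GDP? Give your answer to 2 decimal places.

5.53%

Growth-rate Okun's law: g_Y = g_Y* - β × Δu.
g_Y = 2.96 - 1.5 × (-1.71) = 2.96 + 2.565 = 5.525%, i.e. 5.53% to 2 d.p.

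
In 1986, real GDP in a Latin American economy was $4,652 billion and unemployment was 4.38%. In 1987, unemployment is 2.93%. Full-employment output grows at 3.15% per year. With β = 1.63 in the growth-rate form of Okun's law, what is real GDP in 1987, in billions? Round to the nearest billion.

$4,908 billion

Δu = 2.93 - 4.38 = -1.45 points.
Okun's law (growth form): g_Y = g_Y* - β × Δu = 3.15 - 1.63 × (-1.45) = 3.15 + 2.3635 = 5.5135%.
Real GDP in the next year = 4652 × (1 + 5.5135/100) = 4652 × 1.055135 ≈ 4908 billion.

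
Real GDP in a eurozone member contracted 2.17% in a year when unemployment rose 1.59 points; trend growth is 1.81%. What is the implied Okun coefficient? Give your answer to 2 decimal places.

Growth form: g_Y = g_Y* - β × Δu, so β = (g_Y* - g_Y)/Δu.
β = (1.81 + 2.17)/1.59 = 3.98/1.59 = 2.50.

β ≈ 2.50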